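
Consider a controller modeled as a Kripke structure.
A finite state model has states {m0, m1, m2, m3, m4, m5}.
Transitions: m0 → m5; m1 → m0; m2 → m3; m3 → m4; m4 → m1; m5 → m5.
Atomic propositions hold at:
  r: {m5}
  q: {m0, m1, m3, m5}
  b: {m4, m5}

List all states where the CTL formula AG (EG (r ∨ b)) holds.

Sat(r ∨ b) = {m4, m5}
EG (r ∨ b): greatest fixpoint, start Z0 = {m4, m5}, keep only states in Sat with some successor in Z. Z1 = {m5}; fixed.
Sat(EG (r ∨ b)) = {m5}
AG (EG (r ∨ b)): greatest fixpoint, start Z0 = {m5}, keep only states in Sat with every successor in Z. Already a fixed point.
Sat(AG (EG (r ∨ b))) = {m5}

{m5}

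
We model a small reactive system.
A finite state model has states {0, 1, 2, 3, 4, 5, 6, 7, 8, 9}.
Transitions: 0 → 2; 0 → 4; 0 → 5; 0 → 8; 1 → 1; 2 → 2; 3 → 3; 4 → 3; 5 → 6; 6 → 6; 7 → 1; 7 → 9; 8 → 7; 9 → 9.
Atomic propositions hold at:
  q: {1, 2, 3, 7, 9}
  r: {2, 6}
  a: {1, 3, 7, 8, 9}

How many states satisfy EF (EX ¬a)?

4

Sat(¬a) = {0, 2, 4, 5, 6}
Sat(EX ¬a) = {s : some successor in {0, 2, 4, 5, 6}} = {0, 2, 5, 6}
EF (EX ¬a): least fixpoint, start Z0 = {0, 2, 5, 6}, add states with some successor in Z. Already a fixed point.
Sat(EF (EX ¬a)) = {0, 2, 5, 6}
|Sat(EF (EX ¬a))| = |{0, 2, 5, 6}| = 4.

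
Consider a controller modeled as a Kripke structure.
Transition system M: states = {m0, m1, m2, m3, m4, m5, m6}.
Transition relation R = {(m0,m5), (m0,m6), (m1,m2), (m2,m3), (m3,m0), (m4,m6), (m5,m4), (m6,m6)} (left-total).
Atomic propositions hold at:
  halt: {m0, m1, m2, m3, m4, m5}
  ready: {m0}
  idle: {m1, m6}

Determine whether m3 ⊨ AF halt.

Yes

AF halt: least fixpoint, start Z0 = {m0, m1, m2, m3, m4, m5}, add states with every successor in Z. Already a fixed point.
Sat(AF halt) = {m0, m1, m2, m3, m4, m5}
m3 ∈ Sat(AF halt) = {m0, m1, m2, m3, m4, m5}, so the formula holds at m3.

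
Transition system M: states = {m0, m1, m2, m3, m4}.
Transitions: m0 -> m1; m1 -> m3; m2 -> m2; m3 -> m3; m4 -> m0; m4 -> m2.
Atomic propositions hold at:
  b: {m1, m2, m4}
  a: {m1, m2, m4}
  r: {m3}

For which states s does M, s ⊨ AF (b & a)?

Sat(b & a) = {m1, m2, m4}
AF (b & a): least fixpoint, start Z0 = {m1, m2, m4}, add states with every successor in Z. Z1 = {m0, m1, m2, m4}; fixed.
Sat(AF (b & a)) = {m0, m1, m2, m4}

{m0, m1, m2, m4}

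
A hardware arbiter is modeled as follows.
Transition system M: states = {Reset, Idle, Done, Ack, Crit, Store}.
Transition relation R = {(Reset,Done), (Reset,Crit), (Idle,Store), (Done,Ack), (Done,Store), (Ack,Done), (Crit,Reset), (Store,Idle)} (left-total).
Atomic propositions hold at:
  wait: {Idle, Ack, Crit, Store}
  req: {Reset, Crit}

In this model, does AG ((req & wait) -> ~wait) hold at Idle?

Yes

Sat(req & wait) = {Crit}
Sat(~wait) = {Reset, Done}
Sat((req & wait) -> ~wait) = {Reset, Idle, Done, Ack, Store}
AG ((req & wait) -> ~wait): greatest fixpoint, start Z0 = {Reset, Idle, Done, Ack, Store}, keep only states in Sat with every successor in Z. Z1 = {Idle, Done, Ack, Store}; fixed.
Sat(AG ((req & wait) -> ~wait)) = {Idle, Done, Ack, Store}
Idle ∈ Sat(AG ((req & wait) -> ~wait)) = {Idle, Done, Ack, Store}, so the formula holds at Idle.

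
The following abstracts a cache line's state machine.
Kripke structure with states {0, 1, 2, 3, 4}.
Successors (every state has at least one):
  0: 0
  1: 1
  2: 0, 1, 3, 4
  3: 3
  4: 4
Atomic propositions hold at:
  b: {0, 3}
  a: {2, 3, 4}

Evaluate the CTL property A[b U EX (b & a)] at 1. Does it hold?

Sat(b & a) = {3}
Sat(EX (b & a)) = {s : some successor in {3}} = {2, 3}
A[b U EX (b & a)]: least fixpoint, start Z0 = Sat(EX (b & a)) = {2, 3}, add states in Sat(b) with every successor in Z. Already a fixed point.
Sat(A[b U EX (b & a)]) = {2, 3}
1 ∉ Sat(A[b U EX (b & a)]) = {2, 3}, so the formula does not hold at 1.

No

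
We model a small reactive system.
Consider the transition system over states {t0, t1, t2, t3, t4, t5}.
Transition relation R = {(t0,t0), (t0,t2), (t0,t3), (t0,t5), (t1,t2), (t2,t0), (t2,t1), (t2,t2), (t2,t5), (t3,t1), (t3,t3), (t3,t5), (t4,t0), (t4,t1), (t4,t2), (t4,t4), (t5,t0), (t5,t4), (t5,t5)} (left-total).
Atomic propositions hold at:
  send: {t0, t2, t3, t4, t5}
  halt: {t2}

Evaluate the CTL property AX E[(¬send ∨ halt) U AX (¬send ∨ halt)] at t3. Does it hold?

No

Sat(¬send) = {t1}
Sat(¬send ∨ halt) = {t1, t2}
Sat(AX (¬send ∨ halt)) = {s : every successor in {t1, t2}} = {t1}
E[(¬send ∨ halt) U AX (¬send ∨ halt)]: least fixpoint, start Z0 = Sat(AX (¬send ∨ halt)) = {t1}, add states in Sat(¬send ∨ halt) with some successor in Z. Z1 = {t1, t2}; fixed.
Sat(E[(¬send ∨ halt) U AX (¬send ∨ halt)]) = {t1, t2}
Sat(AX E[(¬send ∨ halt) U AX (¬send ∨ halt)]) = {s : every successor in {t1, t2}} = {t1}
t3 ∉ Sat(AX E[(¬send ∨ halt) U AX (¬send ∨ halt)]) = {t1}, so the formula does not hold at t3.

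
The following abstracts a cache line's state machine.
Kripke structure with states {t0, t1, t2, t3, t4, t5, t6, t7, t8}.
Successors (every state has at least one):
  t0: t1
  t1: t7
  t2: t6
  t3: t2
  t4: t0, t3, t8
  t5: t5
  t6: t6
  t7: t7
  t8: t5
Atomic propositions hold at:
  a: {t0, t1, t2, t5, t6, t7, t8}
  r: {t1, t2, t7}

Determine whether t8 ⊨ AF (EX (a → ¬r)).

Yes

Sat(¬r) = {t0, t3, t4, t5, t6, t8}
Sat(a → ¬r) = {t0, t3, t4, t5, t6, t8}
Sat(EX (a → ¬r)) = {s : some successor in {t0, t3, t4, t5, t6, t8}} = {t2, t4, t5, t6, t8}
AF (EX (a → ¬r)): least fixpoint, start Z0 = {t2, t4, t5, t6, t8}, add states with every successor in Z. Z1 = {t2, t3, t4, t5, t6, t8}; fixed.
Sat(AF (EX (a → ¬r))) = {t2, t3, t4, t5, t6, t8}
t8 ∈ Sat(AF (EX (a → ¬r))) = {t2, t3, t4, t5, t6, t8}, so the formula holds at t8.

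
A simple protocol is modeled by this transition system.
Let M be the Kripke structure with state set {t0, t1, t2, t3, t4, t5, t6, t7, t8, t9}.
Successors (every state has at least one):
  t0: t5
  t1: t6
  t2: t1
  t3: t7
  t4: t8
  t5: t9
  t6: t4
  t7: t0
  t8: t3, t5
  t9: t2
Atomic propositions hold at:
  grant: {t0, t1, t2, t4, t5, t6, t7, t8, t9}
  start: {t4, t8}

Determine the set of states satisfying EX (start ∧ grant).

{t4, t6}

Sat(start ∧ grant) = {t4, t8}
Sat(EX (start ∧ grant)) = {s : some successor in {t4, t8}} = {t4, t6}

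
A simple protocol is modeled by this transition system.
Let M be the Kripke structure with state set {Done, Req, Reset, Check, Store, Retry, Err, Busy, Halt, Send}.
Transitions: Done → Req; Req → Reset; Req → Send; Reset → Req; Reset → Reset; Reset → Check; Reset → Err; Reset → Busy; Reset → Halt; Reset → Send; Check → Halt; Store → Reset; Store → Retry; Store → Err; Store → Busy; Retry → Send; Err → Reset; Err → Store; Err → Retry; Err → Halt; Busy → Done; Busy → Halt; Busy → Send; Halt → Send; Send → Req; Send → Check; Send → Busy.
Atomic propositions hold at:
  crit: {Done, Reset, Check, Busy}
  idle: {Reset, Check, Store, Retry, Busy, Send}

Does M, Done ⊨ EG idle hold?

No

EG idle: greatest fixpoint, start Z0 = {Reset, Check, Store, Retry, Busy, Send}, keep only states in Sat with some successor in Z. Z1 = {Reset, Store, Retry, Busy, Send}; fixed.
Sat(EG idle) = {Reset, Store, Retry, Busy, Send}
Done ∉ Sat(EG idle) = {Reset, Store, Retry, Busy, Send}, so the formula does not hold at Done.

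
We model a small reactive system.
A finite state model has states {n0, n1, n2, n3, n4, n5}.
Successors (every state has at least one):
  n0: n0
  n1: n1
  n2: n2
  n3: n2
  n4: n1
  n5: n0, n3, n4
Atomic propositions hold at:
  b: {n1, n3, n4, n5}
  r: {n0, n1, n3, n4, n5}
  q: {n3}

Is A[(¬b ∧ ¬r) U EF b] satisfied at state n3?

Sat(¬b) = {n0, n2}
Sat(¬r) = {n2}
Sat(¬b ∧ ¬r) = {n2}
EF b: least fixpoint, start Z0 = {n1, n3, n4, n5}, add states with some successor in Z. Already a fixed point.
Sat(EF b) = {n1, n3, n4, n5}
A[(¬b ∧ ¬r) U EF b]: least fixpoint, start Z0 = Sat(EF b) = {n1, n3, n4, n5}, add states in Sat(¬b ∧ ¬r) with every successor in Z. Already a fixed point.
Sat(A[(¬b ∧ ¬r) U EF b]) = {n1, n3, n4, n5}
n3 ∈ Sat(A[(¬b ∧ ¬r) U EF b]) = {n1, n3, n4, n5}, so the formula holds at n3.

Yes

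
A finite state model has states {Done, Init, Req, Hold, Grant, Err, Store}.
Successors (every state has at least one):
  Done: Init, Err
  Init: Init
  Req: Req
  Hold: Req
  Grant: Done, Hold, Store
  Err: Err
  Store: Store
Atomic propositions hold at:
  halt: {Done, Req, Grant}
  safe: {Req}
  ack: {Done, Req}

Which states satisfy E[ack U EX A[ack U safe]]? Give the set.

{Req, Hold}

A[ack U safe]: least fixpoint, start Z0 = Sat(safe) = {Req}, add states in Sat(ack) with every successor in Z. Already a fixed point.
Sat(A[ack U safe]) = {Req}
Sat(EX A[ack U safe]) = {s : some successor in {Req}} = {Req, Hold}
E[ack U EX A[ack U safe]]: least fixpoint, start Z0 = Sat(EX A[ack U safe]) = {Req, Hold}, add states in Sat(ack) with some successor in Z. Already a fixed point.
Sat(E[ack U EX A[ack U safe]]) = {Req, Hold}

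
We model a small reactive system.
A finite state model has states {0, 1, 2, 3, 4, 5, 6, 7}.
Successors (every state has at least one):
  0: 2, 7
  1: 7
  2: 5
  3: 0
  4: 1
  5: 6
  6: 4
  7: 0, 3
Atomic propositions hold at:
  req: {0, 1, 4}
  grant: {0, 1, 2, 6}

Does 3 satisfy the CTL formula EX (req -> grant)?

Sat(req -> grant) = {0, 1, 2, 3, 5, 6, 7}
Sat(EX (req -> grant)) = {s : some successor in {0, 1, 2, 3, 5, 6, 7}} = {0, 1, 2, 3, 4, 5, 7}
3 ∈ Sat(EX (req -> grant)) = {0, 1, 2, 3, 4, 5, 7}, so the formula holds at 3.

Yes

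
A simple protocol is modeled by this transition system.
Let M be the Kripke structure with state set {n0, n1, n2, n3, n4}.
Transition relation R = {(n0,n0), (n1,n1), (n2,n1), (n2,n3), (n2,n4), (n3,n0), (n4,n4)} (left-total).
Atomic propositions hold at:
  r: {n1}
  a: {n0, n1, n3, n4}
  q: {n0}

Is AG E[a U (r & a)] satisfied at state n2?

No

Sat(r & a) = {n1}
E[a U (r & a)]: least fixpoint, start Z0 = Sat((r & a)) = {n1}, add states in Sat(a) with some successor in Z. Already a fixed point.
Sat(E[a U (r & a)]) = {n1}
AG E[a U (r & a)]: greatest fixpoint, start Z0 = {n1}, keep only states in Sat with every successor in Z. Already a fixed point.
Sat(AG E[a U (r & a)]) = {n1}
n2 ∉ Sat(AG E[a U (r & a)]) = {n1}, so the formula does not hold at n2.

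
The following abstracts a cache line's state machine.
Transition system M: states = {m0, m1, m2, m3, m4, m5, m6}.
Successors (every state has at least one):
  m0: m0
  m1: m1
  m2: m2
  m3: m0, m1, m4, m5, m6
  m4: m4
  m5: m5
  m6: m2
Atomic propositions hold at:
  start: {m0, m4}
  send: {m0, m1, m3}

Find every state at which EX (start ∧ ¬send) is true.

{m3, m4}

Sat(¬send) = {m2, m4, m5, m6}
Sat(start ∧ ¬send) = {m4}
Sat(EX (start ∧ ¬send)) = {s : some successor in {m4}} = {m3, m4}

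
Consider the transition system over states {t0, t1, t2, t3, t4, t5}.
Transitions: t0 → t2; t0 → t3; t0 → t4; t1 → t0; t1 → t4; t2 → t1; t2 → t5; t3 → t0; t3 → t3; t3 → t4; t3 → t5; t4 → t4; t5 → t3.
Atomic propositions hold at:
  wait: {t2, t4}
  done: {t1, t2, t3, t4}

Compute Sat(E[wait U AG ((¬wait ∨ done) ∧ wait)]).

Sat(¬wait) = {t0, t1, t3, t5}
Sat(¬wait ∨ done) = {t0, t1, t2, t3, t4, t5}
Sat((¬wait ∨ done) ∧ wait) = {t2, t4}
AG ((¬wait ∨ done) ∧ wait): greatest fixpoint, start Z0 = {t2, t4}, keep only states in Sat with every successor in Z. Z1 = {t4}; fixed.
Sat(AG ((¬wait ∨ done) ∧ wait)) = {t4}
E[wait U AG ((¬wait ∨ done) ∧ wait)]: least fixpoint, start Z0 = Sat(AG ((¬wait ∨ done) ∧ wait)) = {t4}, add states in Sat(wait) with some successor in Z. Already a fixed point.
Sat(E[wait U AG ((¬wait ∨ done) ∧ wait)]) = {t4}

{t4}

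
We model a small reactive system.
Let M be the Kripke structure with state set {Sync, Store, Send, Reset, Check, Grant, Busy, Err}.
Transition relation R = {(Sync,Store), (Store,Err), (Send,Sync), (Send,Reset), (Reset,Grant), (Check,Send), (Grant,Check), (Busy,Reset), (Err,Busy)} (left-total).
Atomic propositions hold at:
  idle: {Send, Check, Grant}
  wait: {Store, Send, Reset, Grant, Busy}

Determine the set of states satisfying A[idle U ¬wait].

{Sync, Check, Grant, Err}

Sat(¬wait) = {Sync, Check, Err}
A[idle U ¬wait]: least fixpoint, start Z0 = Sat(¬wait) = {Sync, Check, Err}, add states in Sat(idle) with every successor in Z. Z1 = {Sync, Check, Grant, Err}; fixed.
Sat(A[idle U ¬wait]) = {Sync, Check, Grant, Err}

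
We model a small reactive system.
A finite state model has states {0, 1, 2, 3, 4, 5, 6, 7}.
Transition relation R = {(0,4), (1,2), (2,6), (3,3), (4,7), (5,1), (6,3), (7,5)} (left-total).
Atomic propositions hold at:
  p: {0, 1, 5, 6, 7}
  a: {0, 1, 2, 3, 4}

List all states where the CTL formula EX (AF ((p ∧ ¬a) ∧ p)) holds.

{0, 1, 2, 4, 5, 7}

Sat(¬a) = {5, 6, 7}
Sat(p ∧ ¬a) = {5, 6, 7}
Sat((p ∧ ¬a) ∧ p) = {5, 6, 7}
AF ((p ∧ ¬a) ∧ p): least fixpoint, start Z0 = {5, 6, 7}, add states with every successor in Z. Z1 = {2, 4, 5, 6, 7}; Z2 = {0, 1, 2, 4, 5, 6, 7}; fixed.
Sat(AF ((p ∧ ¬a) ∧ p)) = {0, 1, 2, 4, 5, 6, 7}
Sat(EX (AF ((p ∧ ¬a) ∧ p))) = {s : some successor in {0, 1, 2, 4, 5, 6, 7}} = {0, 1, 2, 4, 5, 7}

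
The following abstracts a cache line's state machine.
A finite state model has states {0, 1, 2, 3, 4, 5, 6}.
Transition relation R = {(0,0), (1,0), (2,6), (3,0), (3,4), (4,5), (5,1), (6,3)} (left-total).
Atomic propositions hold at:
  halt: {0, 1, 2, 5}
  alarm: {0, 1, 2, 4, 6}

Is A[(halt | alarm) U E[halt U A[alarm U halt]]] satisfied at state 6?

No

Sat(halt | alarm) = {0, 1, 2, 4, 5, 6}
A[alarm U halt]: least fixpoint, start Z0 = Sat(halt) = {0, 1, 2, 5}, add states in Sat(alarm) with every successor in Z. Z1 = {0, 1, 2, 4, 5}; fixed.
Sat(A[alarm U halt]) = {0, 1, 2, 4, 5}
E[halt U A[alarm U halt]]: least fixpoint, start Z0 = Sat(A[alarm U halt]) = {0, 1, 2, 4, 5}, add states in Sat(halt) with some successor in Z. Already a fixed point.
Sat(E[halt U A[alarm U halt]]) = {0, 1, 2, 4, 5}
A[(halt | alarm) U E[halt U A[alarm U halt]]]: least fixpoint, start Z0 = Sat(E[halt U A[alarm U halt]]) = {0, 1, 2, 4, 5}, add states in Sat(halt | alarm) with every successor in Z. Already a fixed point.
Sat(A[(halt | alarm) U E[halt U A[alarm U halt]]]) = {0, 1, 2, 4, 5}
6 ∉ Sat(A[(halt | alarm) U E[halt U A[alarm U halt]]]) = {0, 1, 2, 4, 5}, so the formula does not hold at 6.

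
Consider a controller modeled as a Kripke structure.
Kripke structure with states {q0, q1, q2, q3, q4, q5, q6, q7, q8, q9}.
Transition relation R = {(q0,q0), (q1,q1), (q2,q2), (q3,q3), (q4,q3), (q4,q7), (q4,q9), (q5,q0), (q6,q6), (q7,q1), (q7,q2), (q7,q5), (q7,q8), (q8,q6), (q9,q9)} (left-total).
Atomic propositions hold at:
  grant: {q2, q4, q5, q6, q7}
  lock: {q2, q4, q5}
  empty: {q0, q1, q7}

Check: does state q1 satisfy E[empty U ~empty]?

No

Sat(~empty) = {q2, q3, q4, q5, q6, q8, q9}
E[empty U ~empty]: least fixpoint, start Z0 = Sat(~empty) = {q2, q3, q4, q5, q6, q8, q9}, add states in Sat(empty) with some successor in Z. Z1 = {q2, q3, q4, q5, q6, q7, q8, q9}; fixed.
Sat(E[empty U ~empty]) = {q2, q3, q4, q5, q6, q7, q8, q9}
q1 ∉ Sat(E[empty U ~empty]) = {q2, q3, q4, q5, q6, q7, q8, q9}, so the formula does not hold at q1.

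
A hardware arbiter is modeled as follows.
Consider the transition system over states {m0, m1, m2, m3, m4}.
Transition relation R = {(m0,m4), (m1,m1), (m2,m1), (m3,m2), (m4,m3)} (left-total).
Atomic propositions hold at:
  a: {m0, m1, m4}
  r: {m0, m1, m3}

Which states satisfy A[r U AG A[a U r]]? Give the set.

A[a U r]: least fixpoint, start Z0 = Sat(r) = {m0, m1, m3}, add states in Sat(a) with every successor in Z. Z1 = {m0, m1, m3, m4}; fixed.
Sat(A[a U r]) = {m0, m1, m3, m4}
AG A[a U r]: greatest fixpoint, start Z0 = {m0, m1, m3, m4}, keep only states in Sat with every successor in Z. Z1 = {m0, m1, m4}; Z2 = {m0, m1}; Z3 = {m1}; fixed.
Sat(AG A[a U r]) = {m1}
A[r U AG A[a U r]]: least fixpoint, start Z0 = Sat(AG A[a U r]) = {m1}, add states in Sat(r) with every successor in Z. Already a fixed point.
Sat(A[r U AG A[a U r]]) = {m1}

{m1}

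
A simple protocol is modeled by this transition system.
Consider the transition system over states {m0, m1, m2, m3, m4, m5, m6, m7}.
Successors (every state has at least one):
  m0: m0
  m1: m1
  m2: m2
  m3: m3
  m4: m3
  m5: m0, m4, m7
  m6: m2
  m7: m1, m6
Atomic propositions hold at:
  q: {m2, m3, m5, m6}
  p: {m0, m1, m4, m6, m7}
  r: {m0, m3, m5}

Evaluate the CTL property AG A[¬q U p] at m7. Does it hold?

Sat(¬q) = {m0, m1, m4, m7}
A[¬q U p]: least fixpoint, start Z0 = Sat(p) = {m0, m1, m4, m6, m7}, add states in Sat(¬q) with every successor in Z. Already a fixed point.
Sat(A[¬q U p]) = {m0, m1, m4, m6, m7}
AG A[¬q U p]: greatest fixpoint, start Z0 = {m0, m1, m4, m6, m7}, keep only states in Sat with every successor in Z. Z1 = {m0, m1, m7}; Z2 = {m0, m1}; fixed.
Sat(AG A[¬q U p]) = {m0, m1}
m7 ∉ Sat(AG A[¬q U p]) = {m0, m1}, so the formula does not hold at m7.

No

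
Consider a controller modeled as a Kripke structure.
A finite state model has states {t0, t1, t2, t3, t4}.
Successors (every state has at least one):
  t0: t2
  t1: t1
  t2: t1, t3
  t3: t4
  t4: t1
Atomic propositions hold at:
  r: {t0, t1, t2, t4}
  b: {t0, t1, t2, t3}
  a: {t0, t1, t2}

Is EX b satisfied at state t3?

No

Sat(EX b) = {s : some successor in {t0, t1, t2, t3}} = {t0, t1, t2, t4}
t3 ∉ Sat(EX b) = {t0, t1, t2, t4}, so the formula does not hold at t3.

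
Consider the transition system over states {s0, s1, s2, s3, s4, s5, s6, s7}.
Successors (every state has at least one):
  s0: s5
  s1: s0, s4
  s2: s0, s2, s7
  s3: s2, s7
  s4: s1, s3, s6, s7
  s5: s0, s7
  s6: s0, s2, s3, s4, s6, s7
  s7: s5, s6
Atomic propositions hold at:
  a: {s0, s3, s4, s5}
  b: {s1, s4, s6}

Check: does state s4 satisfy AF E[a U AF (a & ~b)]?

Yes

Sat(~b) = {s0, s2, s3, s5, s7}
Sat(a & ~b) = {s0, s3, s5}
AF (a & ~b): least fixpoint, start Z0 = {s0, s3, s5}, add states with every successor in Z. Already a fixed point.
Sat(AF (a & ~b)) = {s0, s3, s5}
E[a U AF (a & ~b)]: least fixpoint, start Z0 = Sat(AF (a & ~b)) = {s0, s3, s5}, add states in Sat(a) with some successor in Z. Z1 = {s0, s3, s4, s5}; fixed.
Sat(E[a U AF (a & ~b)]) = {s0, s3, s4, s5}
AF E[a U AF (a & ~b)]: least fixpoint, start Z0 = {s0, s3, s4, s5}, add states with every successor in Z. Z1 = {s0, s1, s3, s4, s5}; fixed.
Sat(AF E[a U AF (a & ~b)]) = {s0, s1, s3, s4, s5}
s4 ∈ Sat(AF E[a U AF (a & ~b)]) = {s0, s1, s3, s4, s5}, so the formula holds at s4.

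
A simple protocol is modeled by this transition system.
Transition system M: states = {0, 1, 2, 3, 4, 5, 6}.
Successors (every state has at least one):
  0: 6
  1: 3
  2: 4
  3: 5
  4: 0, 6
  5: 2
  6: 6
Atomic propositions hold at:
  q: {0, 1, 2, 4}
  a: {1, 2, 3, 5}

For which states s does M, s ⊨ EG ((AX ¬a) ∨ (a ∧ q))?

{0, 2, 4, 6}

Sat(¬a) = {0, 4, 6}
Sat(AX ¬a) = {s : every successor in {0, 4, 6}} = {0, 2, 4, 6}
Sat(a ∧ q) = {1, 2}
Sat((AX ¬a) ∨ (a ∧ q)) = {0, 1, 2, 4, 6}
EG ((AX ¬a) ∨ (a ∧ q)): greatest fixpoint, start Z0 = {0, 1, 2, 4, 6}, keep only states in Sat with some successor in Z. Z1 = {0, 2, 4, 6}; fixed.
Sat(EG ((AX ¬a) ∨ (a ∧ q))) = {0, 2, 4, 6}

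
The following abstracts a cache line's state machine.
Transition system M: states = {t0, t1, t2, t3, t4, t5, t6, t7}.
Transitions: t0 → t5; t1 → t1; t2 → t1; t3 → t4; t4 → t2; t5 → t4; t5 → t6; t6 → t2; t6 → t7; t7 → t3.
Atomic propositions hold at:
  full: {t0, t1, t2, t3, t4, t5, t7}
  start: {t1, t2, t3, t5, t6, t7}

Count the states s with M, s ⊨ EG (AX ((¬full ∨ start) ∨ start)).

4

Sat(¬full) = {t6}
Sat(¬full ∨ start) = {t1, t2, t3, t5, t6, t7}
Sat((¬full ∨ start) ∨ start) = {t1, t2, t3, t5, t6, t7}
Sat(AX ((¬full ∨ start) ∨ start)) = {s : every successor in {t1, t2, t3, t5, t6, t7}} = {t0, t1, t2, t4, t6, t7}
EG (AX ((¬full ∨ start) ∨ start)): greatest fixpoint, start Z0 = {t0, t1, t2, t4, t6, t7}, keep only states in Sat with some successor in Z. Z1 = {t1, t2, t4, t6}; fixed.
Sat(EG (AX ((¬full ∨ start) ∨ start))) = {t1, t2, t4, t6}
|Sat(EG (AX ((¬full ∨ start) ∨ start)))| = |{t1, t2, t4, t6}| = 4.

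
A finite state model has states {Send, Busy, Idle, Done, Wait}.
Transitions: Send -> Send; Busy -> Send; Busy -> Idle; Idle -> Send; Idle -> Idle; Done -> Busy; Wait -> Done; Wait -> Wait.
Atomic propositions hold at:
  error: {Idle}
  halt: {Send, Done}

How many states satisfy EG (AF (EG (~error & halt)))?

1

Sat(~error) = {Send, Busy, Done, Wait}
Sat(~error & halt) = {Send, Done}
EG (~error & halt): greatest fixpoint, start Z0 = {Send, Done}, keep only states in Sat with some successor in Z. Z1 = {Send}; fixed.
Sat(EG (~error & halt)) = {Send}
AF (EG (~error & halt)): least fixpoint, start Z0 = {Send}, add states with every successor in Z. Already a fixed point.
Sat(AF (EG (~error & halt))) = {Send}
EG (AF (EG (~error & halt))): greatest fixpoint, start Z0 = {Send}, keep only states in Sat with some successor in Z. Already a fixed point.
Sat(EG (AF (EG (~error & halt)))) = {Send}
|Sat(EG (AF (EG (~error & halt))))| = |{Send}| = 1.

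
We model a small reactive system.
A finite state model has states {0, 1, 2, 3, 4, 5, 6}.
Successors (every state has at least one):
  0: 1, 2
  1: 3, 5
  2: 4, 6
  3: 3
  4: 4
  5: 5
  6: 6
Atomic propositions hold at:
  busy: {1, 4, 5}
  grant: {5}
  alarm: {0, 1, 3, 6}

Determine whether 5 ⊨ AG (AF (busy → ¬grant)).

No

Sat(¬grant) = {0, 1, 2, 3, 4, 6}
Sat(busy → ¬grant) = {0, 1, 2, 3, 4, 6}
AF (busy → ¬grant): least fixpoint, start Z0 = {0, 1, 2, 3, 4, 6}, add states with every successor in Z. Already a fixed point.
Sat(AF (busy → ¬grant)) = {0, 1, 2, 3, 4, 6}
AG (AF (busy → ¬grant)): greatest fixpoint, start Z0 = {0, 1, 2, 3, 4, 6}, keep only states in Sat with every successor in Z. Z1 = {0, 2, 3, 4, 6}; Z2 = {2, 3, 4, 6}; fixed.
Sat(AG (AF (busy → ¬grant))) = {2, 3, 4, 6}
5 ∉ Sat(AG (AF (busy → ¬grant))) = {2, 3, 4, 6}, so the formula does not hold at 5.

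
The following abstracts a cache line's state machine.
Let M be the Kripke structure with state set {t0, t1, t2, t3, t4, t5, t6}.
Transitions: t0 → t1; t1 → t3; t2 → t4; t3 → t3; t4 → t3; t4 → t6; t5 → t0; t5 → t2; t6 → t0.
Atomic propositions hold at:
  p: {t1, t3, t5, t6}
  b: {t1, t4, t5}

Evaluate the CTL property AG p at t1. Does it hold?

AG p: greatest fixpoint, start Z0 = {t1, t3, t5, t6}, keep only states in Sat with every successor in Z. Z1 = {t1, t3}; fixed.
Sat(AG p) = {t1, t3}
t1 ∈ Sat(AG p) = {t1, t3}, so the formula holds at t1.

Yes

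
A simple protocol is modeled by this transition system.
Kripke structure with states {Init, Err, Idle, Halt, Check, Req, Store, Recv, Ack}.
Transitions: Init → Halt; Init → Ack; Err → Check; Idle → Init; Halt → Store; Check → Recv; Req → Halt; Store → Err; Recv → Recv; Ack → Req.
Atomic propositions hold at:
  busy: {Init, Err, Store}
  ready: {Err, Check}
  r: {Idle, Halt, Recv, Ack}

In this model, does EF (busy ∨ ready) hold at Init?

Yes

Sat(busy ∨ ready) = {Init, Err, Check, Store}
EF (busy ∨ ready): least fixpoint, start Z0 = {Init, Err, Check, Store}, add states with some successor in Z. Z1 = {Init, Err, Idle, Halt, Check, Store}; Z2 = {Init, Err, Idle, Halt, Check, Req, Store}; Z3 = {Init, Err, Idle, Halt, Check, Req, Store, Ack}; fixed.
Sat(EF (busy ∨ ready)) = {Init, Err, Idle, Halt, Check, Req, Store, Ack}
Init ∈ Sat(EF (busy ∨ ready)) = {Init, Err, Idle, Halt, Check, Req, Store, Ack}, so the formula holds at Init.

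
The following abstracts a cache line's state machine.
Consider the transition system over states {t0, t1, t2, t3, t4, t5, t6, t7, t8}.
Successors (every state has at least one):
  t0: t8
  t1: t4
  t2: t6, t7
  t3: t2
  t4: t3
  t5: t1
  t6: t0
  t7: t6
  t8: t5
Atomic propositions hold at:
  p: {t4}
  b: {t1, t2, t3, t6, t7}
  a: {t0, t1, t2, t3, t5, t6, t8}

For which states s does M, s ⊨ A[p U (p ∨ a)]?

Sat(p ∨ a) = {t0, t1, t2, t3, t4, t5, t6, t8}
A[p U (p ∨ a)]: least fixpoint, start Z0 = Sat((p ∨ a)) = {t0, t1, t2, t3, t4, t5, t6, t8}, add states in Sat(p) with every successor in Z. Already a fixed point.
Sat(A[p U (p ∨ a)]) = {t0, t1, t2, t3, t4, t5, t6, t8}

{t0, t1, t2, t3, t4, t5, t6, t8}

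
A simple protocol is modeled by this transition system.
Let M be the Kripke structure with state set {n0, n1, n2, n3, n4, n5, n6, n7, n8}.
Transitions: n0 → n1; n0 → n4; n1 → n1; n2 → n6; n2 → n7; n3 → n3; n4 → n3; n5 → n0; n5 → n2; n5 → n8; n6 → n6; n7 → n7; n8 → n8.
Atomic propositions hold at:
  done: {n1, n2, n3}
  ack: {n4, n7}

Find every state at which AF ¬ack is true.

{n0, n1, n2, n3, n4, n5, n6, n8}

Sat(¬ack) = {n0, n1, n2, n3, n5, n6, n8}
AF ¬ack: least fixpoint, start Z0 = {n0, n1, n2, n3, n5, n6, n8}, add states with every successor in Z. Z1 = {n0, n1, n2, n3, n4, n5, n6, n8}; fixed.
Sat(AF ¬ack) = {n0, n1, n2, n3, n4, n5, n6, n8}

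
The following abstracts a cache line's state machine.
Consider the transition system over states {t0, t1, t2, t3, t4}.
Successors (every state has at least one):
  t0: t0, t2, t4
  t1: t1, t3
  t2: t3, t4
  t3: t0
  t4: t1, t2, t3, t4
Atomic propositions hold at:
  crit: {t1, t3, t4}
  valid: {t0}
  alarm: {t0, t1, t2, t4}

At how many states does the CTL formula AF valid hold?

AF valid: least fixpoint, start Z0 = {t0}, add states with every successor in Z. Z1 = {t0, t3}; fixed.
Sat(AF valid) = {t0, t3}
|Sat(AF valid)| = |{t0, t3}| = 2.

2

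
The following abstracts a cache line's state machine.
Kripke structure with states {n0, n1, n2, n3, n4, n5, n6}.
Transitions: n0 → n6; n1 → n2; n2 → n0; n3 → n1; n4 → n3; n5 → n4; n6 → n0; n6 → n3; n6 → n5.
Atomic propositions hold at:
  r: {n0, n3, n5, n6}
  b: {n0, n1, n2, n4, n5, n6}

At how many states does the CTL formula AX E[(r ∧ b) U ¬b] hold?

3

Sat(r ∧ b) = {n0, n5, n6}
Sat(¬b) = {n3}
E[(r ∧ b) U ¬b]: least fixpoint, start Z0 = Sat(¬b) = {n3}, add states in Sat(r ∧ b) with some successor in Z. Z1 = {n3, n6}; Z2 = {n0, n3, n6}; fixed.
Sat(E[(r ∧ b) U ¬b]) = {n0, n3, n6}
Sat(AX E[(r ∧ b) U ¬b]) = {s : every successor in {n0, n3, n6}} = {n0, n2, n4}
|Sat(AX E[(r ∧ b) U ¬b])| = |{n0, n2, n4}| = 3.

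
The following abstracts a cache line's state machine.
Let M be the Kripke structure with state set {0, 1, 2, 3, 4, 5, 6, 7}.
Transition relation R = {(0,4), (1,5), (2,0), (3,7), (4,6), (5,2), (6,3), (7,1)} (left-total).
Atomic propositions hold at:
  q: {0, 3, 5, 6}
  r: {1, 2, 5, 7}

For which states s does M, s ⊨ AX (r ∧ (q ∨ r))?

{1, 3, 5, 7}

Sat(q ∨ r) = {0, 1, 2, 3, 5, 6, 7}
Sat(r ∧ (q ∨ r)) = {1, 2, 5, 7}
Sat(AX (r ∧ (q ∨ r))) = {s : every successor in {1, 2, 5, 7}} = {1, 3, 5, 7}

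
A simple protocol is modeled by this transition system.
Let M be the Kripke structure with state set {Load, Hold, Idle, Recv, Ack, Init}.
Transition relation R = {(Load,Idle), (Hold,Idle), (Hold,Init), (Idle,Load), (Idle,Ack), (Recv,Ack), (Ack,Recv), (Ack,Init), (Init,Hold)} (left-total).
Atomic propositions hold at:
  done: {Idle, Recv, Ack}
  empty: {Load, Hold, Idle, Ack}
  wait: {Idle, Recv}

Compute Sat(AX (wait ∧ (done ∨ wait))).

Sat(done ∨ wait) = {Idle, Recv, Ack}
Sat(wait ∧ (done ∨ wait)) = {Idle, Recv}
Sat(AX (wait ∧ (done ∨ wait))) = {s : every successor in {Idle, Recv}} = {Load}

{Load}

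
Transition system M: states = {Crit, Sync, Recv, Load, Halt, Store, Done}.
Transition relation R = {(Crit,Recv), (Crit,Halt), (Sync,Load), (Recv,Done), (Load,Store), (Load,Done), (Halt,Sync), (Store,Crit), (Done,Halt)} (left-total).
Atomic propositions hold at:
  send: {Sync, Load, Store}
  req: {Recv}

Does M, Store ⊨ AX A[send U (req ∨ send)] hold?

No

Sat(req ∨ send) = {Sync, Recv, Load, Store}
A[send U (req ∨ send)]: least fixpoint, start Z0 = Sat((req ∨ send)) = {Sync, Recv, Load, Store}, add states in Sat(send) with every successor in Z. Already a fixed point.
Sat(A[send U (req ∨ send)]) = {Sync, Recv, Load, Store}
Sat(AX A[send U (req ∨ send)]) = {s : every successor in {Sync, Recv, Load, Store}} = {Sync, Halt}
Store ∉ Sat(AX A[send U (req ∨ send)]) = {Sync, Halt}, so the formula does not hold at Store.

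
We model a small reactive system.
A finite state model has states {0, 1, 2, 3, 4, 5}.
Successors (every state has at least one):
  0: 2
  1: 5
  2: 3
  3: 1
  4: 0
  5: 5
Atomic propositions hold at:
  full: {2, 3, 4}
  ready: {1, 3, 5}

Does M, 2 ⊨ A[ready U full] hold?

A[ready U full]: least fixpoint, start Z0 = Sat(full) = {2, 3, 4}, add states in Sat(ready) with every successor in Z. Already a fixed point.
Sat(A[ready U full]) = {2, 3, 4}
2 ∈ Sat(A[ready U full]) = {2, 3, 4}, so the formula holds at 2.

Yes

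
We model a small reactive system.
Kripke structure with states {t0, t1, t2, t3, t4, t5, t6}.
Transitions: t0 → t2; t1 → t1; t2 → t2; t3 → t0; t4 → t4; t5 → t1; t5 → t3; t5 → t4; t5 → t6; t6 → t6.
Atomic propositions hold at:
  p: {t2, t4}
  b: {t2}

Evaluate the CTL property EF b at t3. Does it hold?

EF b: least fixpoint, start Z0 = {t2}, add states with some successor in Z. Z1 = {t0, t2}; Z2 = {t0, t2, t3}; Z3 = {t0, t2, t3, t5}; fixed.
Sat(EF b) = {t0, t2, t3, t5}
t3 ∈ Sat(EF b) = {t0, t2, t3, t5}, so the formula holds at t3.

Yes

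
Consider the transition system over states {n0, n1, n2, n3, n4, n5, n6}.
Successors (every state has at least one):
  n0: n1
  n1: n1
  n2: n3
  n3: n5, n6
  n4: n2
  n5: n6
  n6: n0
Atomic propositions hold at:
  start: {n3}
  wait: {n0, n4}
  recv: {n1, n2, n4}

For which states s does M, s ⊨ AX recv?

Sat(AX recv) = {s : every successor in {n1, n2, n4}} = {n0, n1, n4}

{n0, n1, n4}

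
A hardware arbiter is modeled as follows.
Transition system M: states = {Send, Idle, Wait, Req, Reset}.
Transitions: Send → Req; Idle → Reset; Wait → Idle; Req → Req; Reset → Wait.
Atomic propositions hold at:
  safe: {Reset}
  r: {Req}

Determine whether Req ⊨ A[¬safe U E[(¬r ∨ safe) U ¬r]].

No

Sat(¬safe) = {Send, Idle, Wait, Req}
Sat(¬r) = {Send, Idle, Wait, Reset}
Sat(¬r ∨ safe) = {Send, Idle, Wait, Reset}
E[(¬r ∨ safe) U ¬r]: least fixpoint, start Z0 = Sat(¬r) = {Send, Idle, Wait, Reset}, add states in Sat(¬r ∨ safe) with some successor in Z. Already a fixed point.
Sat(E[(¬r ∨ safe) U ¬r]) = {Send, Idle, Wait, Reset}
A[¬safe U E[(¬r ∨ safe) U ¬r]]: least fixpoint, start Z0 = Sat(E[(¬r ∨ safe) U ¬r]) = {Send, Idle, Wait, Reset}, add states in Sat(¬safe) with every successor in Z. Already a fixed point.
Sat(A[¬safe U E[(¬r ∨ safe) U ¬r]]) = {Send, Idle, Wait, Reset}
Req ∉ Sat(A[¬safe U E[(¬r ∨ safe) U ¬r]]) = {Send, Idle, Wait, Reset}, so the formula does not hold at Req.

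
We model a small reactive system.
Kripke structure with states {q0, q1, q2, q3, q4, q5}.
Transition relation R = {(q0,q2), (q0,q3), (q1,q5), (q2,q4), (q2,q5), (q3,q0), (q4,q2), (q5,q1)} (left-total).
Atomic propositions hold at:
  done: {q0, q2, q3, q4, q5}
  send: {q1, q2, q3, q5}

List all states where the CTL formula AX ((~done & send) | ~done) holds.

Sat(~done) = {q1}
Sat(~done & send) = {q1}
Sat((~done & send) | ~done) = {q1}
Sat(AX ((~done & send) | ~done)) = {s : every successor in {q1}} = {q5}

{q5}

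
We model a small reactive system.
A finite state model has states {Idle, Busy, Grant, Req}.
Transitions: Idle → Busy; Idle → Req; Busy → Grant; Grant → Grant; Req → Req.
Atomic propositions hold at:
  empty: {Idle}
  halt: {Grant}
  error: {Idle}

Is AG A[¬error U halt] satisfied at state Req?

No

Sat(¬error) = {Busy, Grant, Req}
A[¬error U halt]: least fixpoint, start Z0 = Sat(halt) = {Grant}, add states in Sat(¬error) with every successor in Z. Z1 = {Busy, Grant}; fixed.
Sat(A[¬error U halt]) = {Busy, Grant}
AG A[¬error U halt]: greatest fixpoint, start Z0 = {Busy, Grant}, keep only states in Sat with every successor in Z. Already a fixed point.
Sat(AG A[¬error U halt]) = {Busy, Grant}
Req ∉ Sat(AG A[¬error U halt]) = {Busy, Grant}, so the formula does not hold at Req.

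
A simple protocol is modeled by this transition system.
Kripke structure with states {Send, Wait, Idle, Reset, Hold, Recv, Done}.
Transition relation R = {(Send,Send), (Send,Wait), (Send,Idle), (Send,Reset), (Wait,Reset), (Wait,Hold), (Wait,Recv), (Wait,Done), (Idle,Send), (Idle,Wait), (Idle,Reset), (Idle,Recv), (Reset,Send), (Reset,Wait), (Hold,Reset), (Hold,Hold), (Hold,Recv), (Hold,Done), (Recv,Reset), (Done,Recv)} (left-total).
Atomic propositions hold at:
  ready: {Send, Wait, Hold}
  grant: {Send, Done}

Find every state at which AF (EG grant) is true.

EG grant: greatest fixpoint, start Z0 = {Send, Done}, keep only states in Sat with some successor in Z. Z1 = {Send}; fixed.
Sat(EG grant) = {Send}
AF (EG grant): least fixpoint, start Z0 = {Send}, add states with every successor in Z. Already a fixed point.
Sat(AF (EG grant)) = {Send}

{Send}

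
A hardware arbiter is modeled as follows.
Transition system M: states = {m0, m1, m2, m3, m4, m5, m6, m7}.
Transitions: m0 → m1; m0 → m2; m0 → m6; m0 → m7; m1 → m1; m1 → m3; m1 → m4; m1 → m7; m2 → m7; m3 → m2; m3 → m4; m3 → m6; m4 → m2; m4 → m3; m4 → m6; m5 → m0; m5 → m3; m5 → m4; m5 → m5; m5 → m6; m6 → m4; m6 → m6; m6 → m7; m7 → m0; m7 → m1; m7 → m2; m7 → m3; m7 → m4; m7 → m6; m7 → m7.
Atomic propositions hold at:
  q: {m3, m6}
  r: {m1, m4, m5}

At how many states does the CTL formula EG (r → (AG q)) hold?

AG q: greatest fixpoint, start Z0 = {m3, m6}, keep only states in Sat with every successor in Z. Z1 = ∅; fixed.
Sat(AG q) = ∅
Sat(r → (AG q)) = {m0, m2, m3, m6, m7}
EG (r → (AG q)): greatest fixpoint, start Z0 = {m0, m2, m3, m6, m7}, keep only states in Sat with some successor in Z. Already a fixed point.
Sat(EG (r → (AG q))) = {m0, m2, m3, m6, m7}
|Sat(EG (r → (AG q)))| = |{m0, m2, m3, m6, m7}| = 5.

5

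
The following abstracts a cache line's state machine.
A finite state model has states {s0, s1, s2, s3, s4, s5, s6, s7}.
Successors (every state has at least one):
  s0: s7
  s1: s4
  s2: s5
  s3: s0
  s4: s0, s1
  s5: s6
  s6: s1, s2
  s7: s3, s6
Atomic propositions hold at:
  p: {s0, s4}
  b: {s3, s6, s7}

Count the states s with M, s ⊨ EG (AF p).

AF p: least fixpoint, start Z0 = {s0, s4}, add states with every successor in Z. Z1 = {s0, s1, s3, s4}; fixed.
Sat(AF p) = {s0, s1, s3, s4}
EG (AF p): greatest fixpoint, start Z0 = {s0, s1, s3, s4}, keep only states in Sat with some successor in Z. Z1 = {s1, s3, s4}; Z2 = {s1, s4}; fixed.
Sat(EG (AF p)) = {s1, s4}
|Sat(EG (AF p))| = |{s1, s4}| = 2.

2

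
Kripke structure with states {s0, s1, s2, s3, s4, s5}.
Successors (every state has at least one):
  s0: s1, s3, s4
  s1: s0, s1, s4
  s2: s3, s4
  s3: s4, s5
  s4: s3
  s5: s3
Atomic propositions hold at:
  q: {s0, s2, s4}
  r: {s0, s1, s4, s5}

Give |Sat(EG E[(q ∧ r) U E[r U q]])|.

2

Sat(q ∧ r) = {s0, s4}
E[r U q]: least fixpoint, start Z0 = Sat(q) = {s0, s2, s4}, add states in Sat(r) with some successor in Z. Z1 = {s0, s1, s2, s4}; fixed.
Sat(E[r U q]) = {s0, s1, s2, s4}
E[(q ∧ r) U E[r U q]]: least fixpoint, start Z0 = Sat(E[r U q]) = {s0, s1, s2, s4}, add states in Sat(q ∧ r) with some successor in Z. Already a fixed point.
Sat(E[(q ∧ r) U E[r U q]]) = {s0, s1, s2, s4}
EG E[(q ∧ r) U E[r U q]]: greatest fixpoint, start Z0 = {s0, s1, s2, s4}, keep only states in Sat with some successor in Z. Z1 = {s0, s1, s2}; Z2 = {s0, s1}; fixed.
Sat(EG E[(q ∧ r) U E[r U q]]) = {s0, s1}
|Sat(EG E[(q ∧ r) U E[r U q]])| = |{s0, s1}| = 2.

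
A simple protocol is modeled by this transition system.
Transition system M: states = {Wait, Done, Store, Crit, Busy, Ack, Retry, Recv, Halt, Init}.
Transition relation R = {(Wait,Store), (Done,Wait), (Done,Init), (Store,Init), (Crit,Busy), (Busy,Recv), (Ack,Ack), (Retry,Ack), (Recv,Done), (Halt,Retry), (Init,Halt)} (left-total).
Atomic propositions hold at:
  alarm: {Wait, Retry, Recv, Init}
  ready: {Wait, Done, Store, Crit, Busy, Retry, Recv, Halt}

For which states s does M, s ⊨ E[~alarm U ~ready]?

Sat(~alarm) = {Done, Store, Crit, Busy, Ack, Halt}
Sat(~ready) = {Ack, Init}
E[~alarm U ~ready]: least fixpoint, start Z0 = Sat(~ready) = {Ack, Init}, add states in Sat(~alarm) with some successor in Z. Z1 = {Done, Store, Ack, Init}; fixed.
Sat(E[~alarm U ~ready]) = {Done, Store, Ack, Init}

{Done, Store, Ack, Init}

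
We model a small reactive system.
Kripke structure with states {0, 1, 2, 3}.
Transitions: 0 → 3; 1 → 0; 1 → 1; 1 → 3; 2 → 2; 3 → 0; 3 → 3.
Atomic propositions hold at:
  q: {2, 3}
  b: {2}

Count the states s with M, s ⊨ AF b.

AF b: least fixpoint, start Z0 = {2}, add states with every successor in Z. Already a fixed point.
Sat(AF b) = {2}
|Sat(AF b)| = |{2}| = 1.

1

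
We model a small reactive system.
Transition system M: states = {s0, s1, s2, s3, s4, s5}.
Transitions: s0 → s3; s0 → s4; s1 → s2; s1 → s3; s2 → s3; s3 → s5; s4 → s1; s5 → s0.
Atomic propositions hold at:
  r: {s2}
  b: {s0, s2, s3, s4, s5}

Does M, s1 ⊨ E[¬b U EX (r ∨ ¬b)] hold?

Sat(¬b) = {s1}
Sat(r ∨ ¬b) = {s1, s2}
Sat(EX (r ∨ ¬b)) = {s : some successor in {s1, s2}} = {s1, s4}
E[¬b U EX (r ∨ ¬b)]: least fixpoint, start Z0 = Sat(EX (r ∨ ¬b)) = {s1, s4}, add states in Sat(¬b) with some successor in Z. Already a fixed point.
Sat(E[¬b U EX (r ∨ ¬b)]) = {s1, s4}
s1 ∈ Sat(E[¬b U EX (r ∨ ¬b)]) = {s1, s4}, so the formula holds at s1.

Yes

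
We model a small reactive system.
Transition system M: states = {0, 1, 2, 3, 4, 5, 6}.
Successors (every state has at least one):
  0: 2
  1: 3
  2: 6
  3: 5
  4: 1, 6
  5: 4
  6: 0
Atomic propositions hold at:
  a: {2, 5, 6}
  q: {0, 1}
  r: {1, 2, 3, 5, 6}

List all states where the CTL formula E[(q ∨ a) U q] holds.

{0, 1, 2, 6}

Sat(q ∨ a) = {0, 1, 2, 5, 6}
E[(q ∨ a) U q]: least fixpoint, start Z0 = Sat(q) = {0, 1}, add states in Sat(q ∨ a) with some successor in Z. Z1 = {0, 1, 6}; Z2 = {0, 1, 2, 6}; fixed.
Sat(E[(q ∨ a) U q]) = {0, 1, 2, 6}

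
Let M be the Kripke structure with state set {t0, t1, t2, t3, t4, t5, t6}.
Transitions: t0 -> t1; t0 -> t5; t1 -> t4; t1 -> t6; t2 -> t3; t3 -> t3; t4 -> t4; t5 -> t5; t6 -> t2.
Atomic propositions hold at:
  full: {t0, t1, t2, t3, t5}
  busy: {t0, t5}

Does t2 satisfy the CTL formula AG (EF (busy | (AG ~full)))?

Sat(~full) = {t4, t6}
AG ~full: greatest fixpoint, start Z0 = {t4, t6}, keep only states in Sat with every successor in Z. Z1 = {t4}; fixed.
Sat(AG ~full) = {t4}
Sat(busy | (AG ~full)) = {t0, t4, t5}
EF (busy | (AG ~full)): least fixpoint, start Z0 = {t0, t4, t5}, add states with some successor in Z. Z1 = {t0, t1, t4, t5}; fixed.
Sat(EF (busy | (AG ~full))) = {t0, t1, t4, t5}
AG (EF (busy | (AG ~full))): greatest fixpoint, start Z0 = {t0, t1, t4, t5}, keep only states in Sat with every successor in Z. Z1 = {t0, t4, t5}; Z2 = {t4, t5}; fixed.
Sat(AG (EF (busy | (AG ~full)))) = {t4, t5}
t2 ∉ Sat(AG (EF (busy | (AG ~full)))) = {t4, t5}, so the formula does not hold at t2.

No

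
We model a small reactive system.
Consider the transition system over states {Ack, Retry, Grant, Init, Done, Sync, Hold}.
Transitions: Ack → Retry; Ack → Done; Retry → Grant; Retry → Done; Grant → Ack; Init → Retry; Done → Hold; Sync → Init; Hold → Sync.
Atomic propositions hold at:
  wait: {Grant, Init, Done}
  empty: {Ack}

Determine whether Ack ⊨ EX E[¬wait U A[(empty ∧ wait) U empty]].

No

Sat(¬wait) = {Ack, Retry, Sync, Hold}
Sat(empty ∧ wait) = ∅
A[(empty ∧ wait) U empty]: least fixpoint, start Z0 = Sat(empty) = {Ack}, add states in Sat(empty ∧ wait) with every successor in Z. Already a fixed point.
Sat(A[(empty ∧ wait) U empty]) = {Ack}
E[¬wait U A[(empty ∧ wait) U empty]]: least fixpoint, start Z0 = Sat(A[(empty ∧ wait) U empty]) = {Ack}, add states in Sat(¬wait) with some successor in Z. Already a fixed point.
Sat(E[¬wait U A[(empty ∧ wait) U empty]]) = {Ack}
Sat(EX E[¬wait U A[(empty ∧ wait) U empty]]) = {s : some successor in {Ack}} = {Grant}
Ack ∉ Sat(EX E[¬wait U A[(empty ∧ wait) U empty]]) = {Grant}, so the formula does not hold at Ack.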